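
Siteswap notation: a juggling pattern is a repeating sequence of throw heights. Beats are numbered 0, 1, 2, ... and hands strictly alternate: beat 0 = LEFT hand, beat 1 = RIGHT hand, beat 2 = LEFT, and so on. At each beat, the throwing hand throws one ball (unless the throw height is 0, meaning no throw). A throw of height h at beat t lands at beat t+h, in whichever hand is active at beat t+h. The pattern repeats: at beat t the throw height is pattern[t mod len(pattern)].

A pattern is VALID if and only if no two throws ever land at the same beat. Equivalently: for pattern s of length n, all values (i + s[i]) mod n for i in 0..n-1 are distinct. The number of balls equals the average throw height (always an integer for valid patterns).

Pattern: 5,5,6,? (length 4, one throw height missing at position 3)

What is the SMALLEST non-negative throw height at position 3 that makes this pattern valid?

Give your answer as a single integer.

Answer: 0

Derivation:
i=0: (0 + 5) mod 4 = 1
i=1: (1 + 5) mod 4 = 2
i=2: (2 + 6) mod 4 = 0
i=3: s[i]=? (unknown)
Known residues: [0, 1, 2]; need a permutation of 0..3, so missing residue r = 3
Need (3 + s) mod 4 = 3; smallest s = (3 - 3) mod 4 = 0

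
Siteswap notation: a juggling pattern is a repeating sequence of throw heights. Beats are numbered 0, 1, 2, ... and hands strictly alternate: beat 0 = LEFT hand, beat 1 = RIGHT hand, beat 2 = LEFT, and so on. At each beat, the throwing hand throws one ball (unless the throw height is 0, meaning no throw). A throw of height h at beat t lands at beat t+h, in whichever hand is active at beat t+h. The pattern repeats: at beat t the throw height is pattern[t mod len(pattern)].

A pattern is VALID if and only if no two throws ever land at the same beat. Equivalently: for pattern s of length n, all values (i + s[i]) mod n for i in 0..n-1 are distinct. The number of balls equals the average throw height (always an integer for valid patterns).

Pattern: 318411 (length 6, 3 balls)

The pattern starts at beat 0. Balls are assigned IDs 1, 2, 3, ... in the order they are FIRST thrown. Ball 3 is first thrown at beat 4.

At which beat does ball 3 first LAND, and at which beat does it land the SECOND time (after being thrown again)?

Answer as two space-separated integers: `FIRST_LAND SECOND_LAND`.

Answer: 5 6

Derivation:
Beat 0 (L): throw ball1 h=3 -> lands@3:R; in-air after throw: [b1@3:R]
Beat 1 (R): throw ball2 h=1 -> lands@2:L; in-air after throw: [b2@2:L b1@3:R]
Beat 2 (L): throw ball2 h=8 -> lands@10:L; in-air after throw: [b1@3:R b2@10:L]
Beat 3 (R): throw ball1 h=4 -> lands@7:R; in-air after throw: [b1@7:R b2@10:L]
Beat 4 (L): throw ball3 h=1 -> lands@5:R; in-air after throw: [b3@5:R b1@7:R b2@10:L]
Beat 5 (R): throw ball3 h=1 -> lands@6:L; in-air after throw: [b3@6:L b1@7:R b2@10:L]
Beat 6 (L): throw ball3 h=3 -> lands@9:R; in-air after throw: [b1@7:R b3@9:R b2@10:L]
Ball 3: thrown@4 h=1 -> first land @5; rethrown@5 h=1 -> second land @6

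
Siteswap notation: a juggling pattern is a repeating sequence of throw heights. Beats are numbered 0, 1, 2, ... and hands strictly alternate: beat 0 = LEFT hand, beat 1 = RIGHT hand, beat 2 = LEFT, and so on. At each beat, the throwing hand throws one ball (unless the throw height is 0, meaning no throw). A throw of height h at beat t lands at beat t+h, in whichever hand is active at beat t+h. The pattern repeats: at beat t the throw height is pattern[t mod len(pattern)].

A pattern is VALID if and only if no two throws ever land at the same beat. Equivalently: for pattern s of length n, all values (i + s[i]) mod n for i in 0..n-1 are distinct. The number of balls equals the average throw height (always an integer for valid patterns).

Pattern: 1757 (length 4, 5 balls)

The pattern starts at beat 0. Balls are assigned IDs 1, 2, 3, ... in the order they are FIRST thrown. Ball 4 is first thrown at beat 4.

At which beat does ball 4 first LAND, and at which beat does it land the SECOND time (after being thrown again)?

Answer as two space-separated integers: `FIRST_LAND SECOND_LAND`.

Answer: 5 12

Derivation:
Beat 0 (L): throw ball1 h=1 -> lands@1:R; in-air after throw: [b1@1:R]
Beat 1 (R): throw ball1 h=7 -> lands@8:L; in-air after throw: [b1@8:L]
Beat 2 (L): throw ball2 h=5 -> lands@7:R; in-air after throw: [b2@7:R b1@8:L]
Beat 3 (R): throw ball3 h=7 -> lands@10:L; in-air after throw: [b2@7:R b1@8:L b3@10:L]
Beat 4 (L): throw ball4 h=1 -> lands@5:R; in-air after throw: [b4@5:R b2@7:R b1@8:L b3@10:L]
Beat 5 (R): throw ball4 h=7 -> lands@12:L; in-air after throw: [b2@7:R b1@8:L b3@10:L b4@12:L]
Beat 6 (L): throw ball5 h=5 -> lands@11:R; in-air after throw: [b2@7:R b1@8:L b3@10:L b5@11:R b4@12:L]
Beat 7 (R): throw ball2 h=7 -> lands@14:L; in-air after throw: [b1@8:L b3@10:L b5@11:R b4@12:L b2@14:L]
Beat 8 (L): throw ball1 h=1 -> lands@9:R; in-air after throw: [b1@9:R b3@10:L b5@11:R b4@12:L b2@14:L]
Beat 9 (R): throw ball1 h=7 -> lands@16:L; in-air after throw: [b3@10:L b5@11:R b4@12:L b2@14:L b1@16:L]
Beat 10 (L): throw ball3 h=5 -> lands@15:R; in-air after throw: [b5@11:R b4@12:L b2@14:L b3@15:R b1@16:L]
Beat 11 (R): throw ball5 h=7 -> lands@18:L; in-air after throw: [b4@12:L b2@14:L b3@15:R b1@16:L b5@18:L]
Beat 12 (L): throw ball4 h=1 -> lands@13:R; in-air after throw: [b4@13:R b2@14:L b3@15:R b1@16:L b5@18:L]
Ball 4: thrown@4 h=1 -> first land @5; rethrown@5 h=7 -> second land @12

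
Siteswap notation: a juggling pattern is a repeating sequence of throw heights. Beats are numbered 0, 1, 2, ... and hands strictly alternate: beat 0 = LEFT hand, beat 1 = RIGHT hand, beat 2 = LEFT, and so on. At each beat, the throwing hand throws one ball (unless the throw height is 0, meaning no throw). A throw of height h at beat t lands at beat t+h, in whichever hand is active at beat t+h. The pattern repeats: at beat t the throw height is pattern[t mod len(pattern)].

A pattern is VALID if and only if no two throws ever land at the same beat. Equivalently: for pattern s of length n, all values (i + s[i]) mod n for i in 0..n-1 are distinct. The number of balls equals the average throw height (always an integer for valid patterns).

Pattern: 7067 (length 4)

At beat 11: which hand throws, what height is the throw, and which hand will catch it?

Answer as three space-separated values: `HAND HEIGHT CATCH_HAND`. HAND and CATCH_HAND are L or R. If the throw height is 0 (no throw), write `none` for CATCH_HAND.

Beat 11: 11 mod 2 = 1, so hand = R
Throw height = pattern[11 mod 4] = pattern[3] = 7
Lands at beat 11+7=18, 18 mod 2 = 0, so catch hand = L

Answer: R 7 L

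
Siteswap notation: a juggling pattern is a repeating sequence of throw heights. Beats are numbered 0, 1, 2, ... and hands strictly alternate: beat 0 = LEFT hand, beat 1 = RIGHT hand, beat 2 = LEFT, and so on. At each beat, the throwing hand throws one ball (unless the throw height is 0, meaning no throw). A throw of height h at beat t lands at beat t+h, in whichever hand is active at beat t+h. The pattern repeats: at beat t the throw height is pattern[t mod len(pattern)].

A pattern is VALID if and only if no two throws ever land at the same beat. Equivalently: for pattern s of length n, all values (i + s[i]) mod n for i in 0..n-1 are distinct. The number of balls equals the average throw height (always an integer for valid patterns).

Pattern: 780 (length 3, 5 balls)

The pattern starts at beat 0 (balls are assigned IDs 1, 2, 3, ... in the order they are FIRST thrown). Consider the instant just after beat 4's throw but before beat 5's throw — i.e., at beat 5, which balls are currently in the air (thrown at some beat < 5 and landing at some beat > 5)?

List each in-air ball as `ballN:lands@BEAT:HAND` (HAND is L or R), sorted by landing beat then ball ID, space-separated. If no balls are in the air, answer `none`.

Answer: ball1:lands@7:R ball2:lands@9:R ball3:lands@10:L ball4:lands@12:L

Derivation:
Beat 0 (L): throw ball1 h=7 -> lands@7:R; in-air after throw: [b1@7:R]
Beat 1 (R): throw ball2 h=8 -> lands@9:R; in-air after throw: [b1@7:R b2@9:R]
Beat 3 (R): throw ball3 h=7 -> lands@10:L; in-air after throw: [b1@7:R b2@9:R b3@10:L]
Beat 4 (L): throw ball4 h=8 -> lands@12:L; in-air after throw: [b1@7:R b2@9:R b3@10:L b4@12:L]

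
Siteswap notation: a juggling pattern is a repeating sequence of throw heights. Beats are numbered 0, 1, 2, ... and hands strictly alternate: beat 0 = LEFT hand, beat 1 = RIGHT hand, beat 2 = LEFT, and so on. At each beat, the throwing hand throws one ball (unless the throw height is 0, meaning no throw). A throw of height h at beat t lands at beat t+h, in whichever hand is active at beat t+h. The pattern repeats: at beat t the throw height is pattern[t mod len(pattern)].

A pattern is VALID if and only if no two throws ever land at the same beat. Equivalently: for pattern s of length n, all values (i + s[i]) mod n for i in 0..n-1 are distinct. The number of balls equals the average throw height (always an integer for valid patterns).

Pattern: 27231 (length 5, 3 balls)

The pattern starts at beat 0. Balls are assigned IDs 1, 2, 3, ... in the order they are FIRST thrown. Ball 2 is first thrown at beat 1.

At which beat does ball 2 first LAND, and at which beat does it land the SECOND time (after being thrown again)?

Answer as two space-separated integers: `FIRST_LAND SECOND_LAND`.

Beat 0 (L): throw ball1 h=2 -> lands@2:L; in-air after throw: [b1@2:L]
Beat 1 (R): throw ball2 h=7 -> lands@8:L; in-air after throw: [b1@2:L b2@8:L]
Beat 2 (L): throw ball1 h=2 -> lands@4:L; in-air after throw: [b1@4:L b2@8:L]
Beat 3 (R): throw ball3 h=3 -> lands@6:L; in-air after throw: [b1@4:L b3@6:L b2@8:L]
Beat 4 (L): throw ball1 h=1 -> lands@5:R; in-air after throw: [b1@5:R b3@6:L b2@8:L]
Beat 5 (R): throw ball1 h=2 -> lands@7:R; in-air after throw: [b3@6:L b1@7:R b2@8:L]
Beat 6 (L): throw ball3 h=7 -> lands@13:R; in-air after throw: [b1@7:R b2@8:L b3@13:R]
Beat 7 (R): throw ball1 h=2 -> lands@9:R; in-air after throw: [b2@8:L b1@9:R b3@13:R]
Beat 8 (L): throw ball2 h=3 -> lands@11:R; in-air after throw: [b1@9:R b2@11:R b3@13:R]
Beat 9 (R): throw ball1 h=1 -> lands@10:L; in-air after throw: [b1@10:L b2@11:R b3@13:R]
Beat 10 (L): throw ball1 h=2 -> lands@12:L; in-air after throw: [b2@11:R b1@12:L b3@13:R]
Beat 11 (R): throw ball2 h=7 -> lands@18:L; in-air after throw: [b1@12:L b3@13:R b2@18:L]
Ball 2: thrown@1 h=7 -> first land @8; rethrown@8 h=3 -> second land @11

Answer: 8 11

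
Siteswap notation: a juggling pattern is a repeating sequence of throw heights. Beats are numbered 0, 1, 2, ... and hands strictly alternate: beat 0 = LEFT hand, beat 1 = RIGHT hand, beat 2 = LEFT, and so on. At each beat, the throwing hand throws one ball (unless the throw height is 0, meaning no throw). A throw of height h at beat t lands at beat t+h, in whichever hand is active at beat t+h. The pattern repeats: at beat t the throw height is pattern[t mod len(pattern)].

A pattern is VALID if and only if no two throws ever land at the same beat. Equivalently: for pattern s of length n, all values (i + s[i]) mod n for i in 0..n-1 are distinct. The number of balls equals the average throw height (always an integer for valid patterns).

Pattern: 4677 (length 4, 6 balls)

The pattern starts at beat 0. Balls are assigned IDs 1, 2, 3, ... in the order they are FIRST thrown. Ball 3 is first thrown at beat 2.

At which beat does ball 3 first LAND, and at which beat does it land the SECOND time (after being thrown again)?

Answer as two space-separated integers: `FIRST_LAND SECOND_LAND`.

Beat 0 (L): throw ball1 h=4 -> lands@4:L; in-air after throw: [b1@4:L]
Beat 1 (R): throw ball2 h=6 -> lands@7:R; in-air after throw: [b1@4:L b2@7:R]
Beat 2 (L): throw ball3 h=7 -> lands@9:R; in-air after throw: [b1@4:L b2@7:R b3@9:R]
Beat 3 (R): throw ball4 h=7 -> lands@10:L; in-air after throw: [b1@4:L b2@7:R b3@9:R b4@10:L]
Beat 4 (L): throw ball1 h=4 -> lands@8:L; in-air after throw: [b2@7:R b1@8:L b3@9:R b4@10:L]
Beat 5 (R): throw ball5 h=6 -> lands@11:R; in-air after throw: [b2@7:R b1@8:L b3@9:R b4@10:L b5@11:R]
Beat 6 (L): throw ball6 h=7 -> lands@13:R; in-air after throw: [b2@7:R b1@8:L b3@9:R b4@10:L b5@11:R b6@13:R]
Beat 7 (R): throw ball2 h=7 -> lands@14:L; in-air after throw: [b1@8:L b3@9:R b4@10:L b5@11:R b6@13:R b2@14:L]
Beat 8 (L): throw ball1 h=4 -> lands@12:L; in-air after throw: [b3@9:R b4@10:L b5@11:R b1@12:L b6@13:R b2@14:L]
Beat 9 (R): throw ball3 h=6 -> lands@15:R; in-air after throw: [b4@10:L b5@11:R b1@12:L b6@13:R b2@14:L b3@15:R]
Beat 10 (L): throw ball4 h=7 -> lands@17:R; in-air after throw: [b5@11:R b1@12:L b6@13:R b2@14:L b3@15:R b4@17:R]
Beat 11 (R): throw ball5 h=7 -> lands@18:L; in-air after throw: [b1@12:L b6@13:R b2@14:L b3@15:R b4@17:R b5@18:L]
Beat 12 (L): throw ball1 h=4 -> lands@16:L; in-air after throw: [b6@13:R b2@14:L b3@15:R b1@16:L b4@17:R b5@18:L]
Beat 13 (R): throw ball6 h=6 -> lands@19:R; in-air after throw: [b2@14:L b3@15:R b1@16:L b4@17:R b5@18:L b6@19:R]
Beat 14 (L): throw ball2 h=7 -> lands@21:R; in-air after throw: [b3@15:R b1@16:L b4@17:R b5@18:L b6@19:R b2@21:R]
Ball 3: thrown@2 h=7 -> first land @9; rethrown@9 h=6 -> second land @15

Answer: 9 15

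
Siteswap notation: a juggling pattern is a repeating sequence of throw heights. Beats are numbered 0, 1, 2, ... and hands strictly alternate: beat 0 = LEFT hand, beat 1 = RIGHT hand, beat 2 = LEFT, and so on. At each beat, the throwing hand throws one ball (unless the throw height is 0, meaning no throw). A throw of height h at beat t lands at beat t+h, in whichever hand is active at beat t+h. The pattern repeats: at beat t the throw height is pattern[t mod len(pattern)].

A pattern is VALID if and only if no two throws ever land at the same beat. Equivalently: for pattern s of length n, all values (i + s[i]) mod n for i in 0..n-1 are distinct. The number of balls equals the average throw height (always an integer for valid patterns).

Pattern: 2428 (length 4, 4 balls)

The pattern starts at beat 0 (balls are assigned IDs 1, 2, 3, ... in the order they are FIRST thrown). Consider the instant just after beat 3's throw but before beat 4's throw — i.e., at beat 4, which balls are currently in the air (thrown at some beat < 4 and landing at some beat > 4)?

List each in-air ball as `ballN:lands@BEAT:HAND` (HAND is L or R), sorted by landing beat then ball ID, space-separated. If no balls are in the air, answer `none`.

Beat 0 (L): throw ball1 h=2 -> lands@2:L; in-air after throw: [b1@2:L]
Beat 1 (R): throw ball2 h=4 -> lands@5:R; in-air after throw: [b1@2:L b2@5:R]
Beat 2 (L): throw ball1 h=2 -> lands@4:L; in-air after throw: [b1@4:L b2@5:R]
Beat 3 (R): throw ball3 h=8 -> lands@11:R; in-air after throw: [b1@4:L b2@5:R b3@11:R]
Beat 4 (L): throw ball1 h=2 -> lands@6:L; in-air after throw: [b2@5:R b1@6:L b3@11:R]

Answer: ball2:lands@5:R ball3:lands@11:R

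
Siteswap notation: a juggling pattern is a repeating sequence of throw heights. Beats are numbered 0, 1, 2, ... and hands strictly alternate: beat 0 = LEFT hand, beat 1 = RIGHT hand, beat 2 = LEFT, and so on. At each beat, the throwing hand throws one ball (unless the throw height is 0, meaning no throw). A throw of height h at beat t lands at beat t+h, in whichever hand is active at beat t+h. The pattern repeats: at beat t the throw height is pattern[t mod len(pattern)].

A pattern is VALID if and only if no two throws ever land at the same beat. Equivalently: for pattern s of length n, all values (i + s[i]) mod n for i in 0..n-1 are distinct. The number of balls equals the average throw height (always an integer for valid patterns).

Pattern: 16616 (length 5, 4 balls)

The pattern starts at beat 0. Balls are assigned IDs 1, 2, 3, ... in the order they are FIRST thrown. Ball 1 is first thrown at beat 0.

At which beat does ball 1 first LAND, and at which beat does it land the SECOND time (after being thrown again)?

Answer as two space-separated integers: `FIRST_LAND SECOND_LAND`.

Beat 0 (L): throw ball1 h=1 -> lands@1:R; in-air after throw: [b1@1:R]
Beat 1 (R): throw ball1 h=6 -> lands@7:R; in-air after throw: [b1@7:R]
Beat 2 (L): throw ball2 h=6 -> lands@8:L; in-air after throw: [b1@7:R b2@8:L]
Beat 3 (R): throw ball3 h=1 -> lands@4:L; in-air after throw: [b3@4:L b1@7:R b2@8:L]
Beat 4 (L): throw ball3 h=6 -> lands@10:L; in-air after throw: [b1@7:R b2@8:L b3@10:L]
Beat 5 (R): throw ball4 h=1 -> lands@6:L; in-air after throw: [b4@6:L b1@7:R b2@8:L b3@10:L]
Beat 6 (L): throw ball4 h=6 -> lands@12:L; in-air after throw: [b1@7:R b2@8:L b3@10:L b4@12:L]
Beat 7 (R): throw ball1 h=6 -> lands@13:R; in-air after throw: [b2@8:L b3@10:L b4@12:L b1@13:R]
Ball 1: thrown@0 h=1 -> first land @1; rethrown@1 h=6 -> second land @7

Answer: 1 7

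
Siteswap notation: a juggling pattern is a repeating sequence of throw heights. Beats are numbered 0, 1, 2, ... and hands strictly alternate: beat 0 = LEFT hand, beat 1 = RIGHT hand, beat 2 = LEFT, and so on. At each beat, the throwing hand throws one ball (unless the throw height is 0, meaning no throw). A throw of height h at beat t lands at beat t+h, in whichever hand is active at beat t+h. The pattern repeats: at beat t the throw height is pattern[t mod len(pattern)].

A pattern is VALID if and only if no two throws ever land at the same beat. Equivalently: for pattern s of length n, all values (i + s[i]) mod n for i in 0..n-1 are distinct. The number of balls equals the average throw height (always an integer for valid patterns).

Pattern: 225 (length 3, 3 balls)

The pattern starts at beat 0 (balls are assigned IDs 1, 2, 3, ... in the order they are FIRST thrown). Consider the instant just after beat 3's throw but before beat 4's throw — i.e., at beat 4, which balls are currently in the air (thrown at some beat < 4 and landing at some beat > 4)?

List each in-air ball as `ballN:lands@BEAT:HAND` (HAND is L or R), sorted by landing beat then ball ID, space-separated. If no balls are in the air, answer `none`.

Answer: ball2:lands@5:R ball1:lands@7:R

Derivation:
Beat 0 (L): throw ball1 h=2 -> lands@2:L; in-air after throw: [b1@2:L]
Beat 1 (R): throw ball2 h=2 -> lands@3:R; in-air after throw: [b1@2:L b2@3:R]
Beat 2 (L): throw ball1 h=5 -> lands@7:R; in-air after throw: [b2@3:R b1@7:R]
Beat 3 (R): throw ball2 h=2 -> lands@5:R; in-air after throw: [b2@5:R b1@7:R]
Beat 4 (L): throw ball3 h=2 -> lands@6:L; in-air after throw: [b2@5:R b3@6:L b1@7:R]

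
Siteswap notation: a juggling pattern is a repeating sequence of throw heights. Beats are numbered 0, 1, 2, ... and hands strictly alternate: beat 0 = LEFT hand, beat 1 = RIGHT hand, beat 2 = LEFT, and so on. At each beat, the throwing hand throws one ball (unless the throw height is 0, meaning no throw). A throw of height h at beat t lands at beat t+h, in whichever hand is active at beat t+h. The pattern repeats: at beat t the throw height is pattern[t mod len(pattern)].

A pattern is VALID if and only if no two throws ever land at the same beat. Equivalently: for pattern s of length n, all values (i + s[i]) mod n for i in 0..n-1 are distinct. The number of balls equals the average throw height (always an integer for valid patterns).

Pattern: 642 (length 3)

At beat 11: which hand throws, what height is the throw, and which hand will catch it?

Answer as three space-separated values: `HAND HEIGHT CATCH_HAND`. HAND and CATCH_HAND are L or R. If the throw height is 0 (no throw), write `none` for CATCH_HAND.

Answer: R 2 R

Derivation:
Beat 11: 11 mod 2 = 1, so hand = R
Throw height = pattern[11 mod 3] = pattern[2] = 2
Lands at beat 11+2=13, 13 mod 2 = 1, so catch hand = R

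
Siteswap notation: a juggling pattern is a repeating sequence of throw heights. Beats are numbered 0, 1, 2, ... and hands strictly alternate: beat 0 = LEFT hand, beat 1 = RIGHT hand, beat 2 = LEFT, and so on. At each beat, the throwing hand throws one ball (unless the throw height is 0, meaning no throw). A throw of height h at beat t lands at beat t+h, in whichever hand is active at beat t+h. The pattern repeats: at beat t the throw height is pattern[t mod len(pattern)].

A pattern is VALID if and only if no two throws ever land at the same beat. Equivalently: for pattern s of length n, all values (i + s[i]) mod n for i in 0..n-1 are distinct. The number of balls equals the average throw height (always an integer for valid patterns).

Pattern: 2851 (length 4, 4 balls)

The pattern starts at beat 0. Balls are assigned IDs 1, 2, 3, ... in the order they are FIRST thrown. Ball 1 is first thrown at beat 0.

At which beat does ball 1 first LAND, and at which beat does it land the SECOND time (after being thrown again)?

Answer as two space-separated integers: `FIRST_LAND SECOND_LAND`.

Beat 0 (L): throw ball1 h=2 -> lands@2:L; in-air after throw: [b1@2:L]
Beat 1 (R): throw ball2 h=8 -> lands@9:R; in-air after throw: [b1@2:L b2@9:R]
Beat 2 (L): throw ball1 h=5 -> lands@7:R; in-air after throw: [b1@7:R b2@9:R]
Beat 3 (R): throw ball3 h=1 -> lands@4:L; in-air after throw: [b3@4:L b1@7:R b2@9:R]
Beat 4 (L): throw ball3 h=2 -> lands@6:L; in-air after throw: [b3@6:L b1@7:R b2@9:R]
Beat 5 (R): throw ball4 h=8 -> lands@13:R; in-air after throw: [b3@6:L b1@7:R b2@9:R b4@13:R]
Beat 6 (L): throw ball3 h=5 -> lands@11:R; in-air after throw: [b1@7:R b2@9:R b3@11:R b4@13:R]
Beat 7 (R): throw ball1 h=1 -> lands@8:L; in-air after throw: [b1@8:L b2@9:R b3@11:R b4@13:R]
Ball 1: thrown@0 h=2 -> first land @2; rethrown@2 h=5 -> second land @7

Answer: 2 7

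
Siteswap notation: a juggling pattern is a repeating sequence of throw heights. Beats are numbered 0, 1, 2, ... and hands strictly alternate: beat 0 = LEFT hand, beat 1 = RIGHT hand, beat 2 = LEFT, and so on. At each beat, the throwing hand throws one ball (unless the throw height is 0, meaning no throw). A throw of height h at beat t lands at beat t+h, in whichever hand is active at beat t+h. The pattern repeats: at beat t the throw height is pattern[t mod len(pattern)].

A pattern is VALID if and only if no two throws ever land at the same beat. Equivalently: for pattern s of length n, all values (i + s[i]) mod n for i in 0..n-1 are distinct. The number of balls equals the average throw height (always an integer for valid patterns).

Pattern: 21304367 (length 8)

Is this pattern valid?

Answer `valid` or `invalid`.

Answer: invalid

Derivation:
i=0: (i + s[i]) mod n = (0 + 2) mod 8 = 2
i=1: (i + s[i]) mod n = (1 + 1) mod 8 = 2
i=2: (i + s[i]) mod n = (2 + 3) mod 8 = 5
i=3: (i + s[i]) mod n = (3 + 0) mod 8 = 3
i=4: (i + s[i]) mod n = (4 + 4) mod 8 = 0
i=5: (i + s[i]) mod n = (5 + 3) mod 8 = 0
i=6: (i + s[i]) mod n = (6 + 6) mod 8 = 4
i=7: (i + s[i]) mod n = (7 + 7) mod 8 = 6
Residues: [2, 2, 5, 3, 0, 0, 4, 6], distinct: False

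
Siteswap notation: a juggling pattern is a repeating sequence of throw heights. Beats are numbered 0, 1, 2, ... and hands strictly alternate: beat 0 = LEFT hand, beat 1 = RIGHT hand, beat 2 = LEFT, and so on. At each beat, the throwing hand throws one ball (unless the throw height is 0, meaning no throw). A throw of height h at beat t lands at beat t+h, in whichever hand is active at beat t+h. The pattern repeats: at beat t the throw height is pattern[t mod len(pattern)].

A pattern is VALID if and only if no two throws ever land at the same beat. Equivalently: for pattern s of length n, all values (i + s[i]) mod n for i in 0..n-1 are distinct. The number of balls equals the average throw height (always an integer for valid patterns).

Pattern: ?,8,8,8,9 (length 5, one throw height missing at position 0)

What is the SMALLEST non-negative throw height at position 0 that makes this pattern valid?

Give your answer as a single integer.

i=0: s[i]=? (unknown)
i=1: (1 + 8) mod 5 = 4
i=2: (2 + 8) mod 5 = 0
i=3: (3 + 8) mod 5 = 1
i=4: (4 + 9) mod 5 = 3
Known residues: [0, 1, 3, 4]; need a permutation of 0..4, so missing residue r = 2
Need (0 + s) mod 5 = 2; smallest s = (2 - 0) mod 5 = 2

Answer: 2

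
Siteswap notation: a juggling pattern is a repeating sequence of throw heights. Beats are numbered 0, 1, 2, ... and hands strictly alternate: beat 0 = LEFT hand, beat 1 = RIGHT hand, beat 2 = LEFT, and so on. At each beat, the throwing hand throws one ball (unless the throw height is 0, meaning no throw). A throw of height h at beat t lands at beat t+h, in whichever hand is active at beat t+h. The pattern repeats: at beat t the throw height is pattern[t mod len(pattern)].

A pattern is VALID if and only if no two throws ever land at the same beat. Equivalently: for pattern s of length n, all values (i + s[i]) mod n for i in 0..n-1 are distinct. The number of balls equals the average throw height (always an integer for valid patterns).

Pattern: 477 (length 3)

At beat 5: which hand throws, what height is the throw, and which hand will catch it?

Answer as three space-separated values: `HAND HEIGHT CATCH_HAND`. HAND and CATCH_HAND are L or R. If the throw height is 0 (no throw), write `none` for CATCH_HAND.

Beat 5: 5 mod 2 = 1, so hand = R
Throw height = pattern[5 mod 3] = pattern[2] = 7
Lands at beat 5+7=12, 12 mod 2 = 0, so catch hand = L

Answer: R 7 L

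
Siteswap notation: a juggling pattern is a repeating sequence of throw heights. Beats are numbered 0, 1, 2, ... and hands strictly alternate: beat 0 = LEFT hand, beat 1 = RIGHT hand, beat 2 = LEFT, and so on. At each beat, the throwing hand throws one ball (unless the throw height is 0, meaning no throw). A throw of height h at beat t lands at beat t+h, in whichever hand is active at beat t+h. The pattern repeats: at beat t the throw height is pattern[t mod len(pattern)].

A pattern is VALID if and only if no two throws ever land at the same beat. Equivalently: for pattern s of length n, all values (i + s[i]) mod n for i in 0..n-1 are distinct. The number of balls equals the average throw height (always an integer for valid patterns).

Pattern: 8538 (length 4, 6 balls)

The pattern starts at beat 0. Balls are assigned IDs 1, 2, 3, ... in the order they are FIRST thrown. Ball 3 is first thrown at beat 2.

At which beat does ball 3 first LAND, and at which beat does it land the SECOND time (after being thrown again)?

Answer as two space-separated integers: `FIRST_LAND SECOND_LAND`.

Beat 0 (L): throw ball1 h=8 -> lands@8:L; in-air after throw: [b1@8:L]
Beat 1 (R): throw ball2 h=5 -> lands@6:L; in-air after throw: [b2@6:L b1@8:L]
Beat 2 (L): throw ball3 h=3 -> lands@5:R; in-air after throw: [b3@5:R b2@6:L b1@8:L]
Beat 3 (R): throw ball4 h=8 -> lands@11:R; in-air after throw: [b3@5:R b2@6:L b1@8:L b4@11:R]
Beat 4 (L): throw ball5 h=8 -> lands@12:L; in-air after throw: [b3@5:R b2@6:L b1@8:L b4@11:R b5@12:L]
Beat 5 (R): throw ball3 h=5 -> lands@10:L; in-air after throw: [b2@6:L b1@8:L b3@10:L b4@11:R b5@12:L]
Beat 6 (L): throw ball2 h=3 -> lands@9:R; in-air after throw: [b1@8:L b2@9:R b3@10:L b4@11:R b5@12:L]
Beat 7 (R): throw ball6 h=8 -> lands@15:R; in-air after throw: [b1@8:L b2@9:R b3@10:L b4@11:R b5@12:L b6@15:R]
Beat 8 (L): throw ball1 h=8 -> lands@16:L; in-air after throw: [b2@9:R b3@10:L b4@11:R b5@12:L b6@15:R b1@16:L]
Beat 9 (R): throw ball2 h=5 -> lands@14:L; in-air after throw: [b3@10:L b4@11:R b5@12:L b2@14:L b6@15:R b1@16:L]
Beat 10 (L): throw ball3 h=3 -> lands@13:R; in-air after throw: [b4@11:R b5@12:L b3@13:R b2@14:L b6@15:R b1@16:L]
Ball 3: thrown@2 h=3 -> first land @5; rethrown@5 h=5 -> second land @10

Answer: 5 10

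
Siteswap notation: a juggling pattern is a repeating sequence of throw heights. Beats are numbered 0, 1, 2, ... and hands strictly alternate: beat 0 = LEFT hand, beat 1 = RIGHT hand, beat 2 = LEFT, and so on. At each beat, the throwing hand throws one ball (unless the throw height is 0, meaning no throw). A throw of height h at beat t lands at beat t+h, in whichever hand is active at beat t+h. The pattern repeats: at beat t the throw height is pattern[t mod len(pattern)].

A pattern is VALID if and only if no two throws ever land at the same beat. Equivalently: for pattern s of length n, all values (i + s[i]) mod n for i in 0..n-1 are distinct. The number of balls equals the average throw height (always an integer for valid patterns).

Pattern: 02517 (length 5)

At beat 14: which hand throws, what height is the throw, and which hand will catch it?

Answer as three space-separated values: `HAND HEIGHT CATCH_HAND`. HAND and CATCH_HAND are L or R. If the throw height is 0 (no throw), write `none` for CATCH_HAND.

Beat 14: 14 mod 2 = 0, so hand = L
Throw height = pattern[14 mod 5] = pattern[4] = 7
Lands at beat 14+7=21, 21 mod 2 = 1, so catch hand = R

Answer: L 7 R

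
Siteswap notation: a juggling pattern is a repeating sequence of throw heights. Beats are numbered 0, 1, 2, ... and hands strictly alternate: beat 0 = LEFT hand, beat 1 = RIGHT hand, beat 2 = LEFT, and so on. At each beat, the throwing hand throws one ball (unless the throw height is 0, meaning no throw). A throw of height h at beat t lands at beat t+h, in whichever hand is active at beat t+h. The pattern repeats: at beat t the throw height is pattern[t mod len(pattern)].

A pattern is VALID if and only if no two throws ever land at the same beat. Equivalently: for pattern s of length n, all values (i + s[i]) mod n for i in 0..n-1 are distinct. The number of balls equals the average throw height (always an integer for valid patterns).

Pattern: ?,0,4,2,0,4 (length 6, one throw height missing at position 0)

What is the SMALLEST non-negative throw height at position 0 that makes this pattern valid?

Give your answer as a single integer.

i=0: s[i]=? (unknown)
i=1: (1 + 0) mod 6 = 1
i=2: (2 + 4) mod 6 = 0
i=3: (3 + 2) mod 6 = 5
i=4: (4 + 0) mod 6 = 4
i=5: (5 + 4) mod 6 = 3
Known residues: [0, 1, 3, 4, 5]; need a permutation of 0..5, so missing residue r = 2
Need (0 + s) mod 6 = 2; smallest s = (2 - 0) mod 6 = 2

Answer: 2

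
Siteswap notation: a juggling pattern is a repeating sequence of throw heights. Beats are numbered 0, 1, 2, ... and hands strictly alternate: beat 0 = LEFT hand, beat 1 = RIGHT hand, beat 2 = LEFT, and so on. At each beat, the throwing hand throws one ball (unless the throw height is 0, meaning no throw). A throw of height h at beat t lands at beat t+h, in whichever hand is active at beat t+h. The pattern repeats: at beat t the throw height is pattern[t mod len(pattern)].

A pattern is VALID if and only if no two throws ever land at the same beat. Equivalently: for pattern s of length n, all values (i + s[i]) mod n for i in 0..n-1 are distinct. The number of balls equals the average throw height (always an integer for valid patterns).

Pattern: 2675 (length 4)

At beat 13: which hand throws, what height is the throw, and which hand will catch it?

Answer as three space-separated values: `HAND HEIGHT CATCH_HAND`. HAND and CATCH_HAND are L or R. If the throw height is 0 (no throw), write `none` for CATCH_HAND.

Beat 13: 13 mod 2 = 1, so hand = R
Throw height = pattern[13 mod 4] = pattern[1] = 6
Lands at beat 13+6=19, 19 mod 2 = 1, so catch hand = R

Answer: R 6 R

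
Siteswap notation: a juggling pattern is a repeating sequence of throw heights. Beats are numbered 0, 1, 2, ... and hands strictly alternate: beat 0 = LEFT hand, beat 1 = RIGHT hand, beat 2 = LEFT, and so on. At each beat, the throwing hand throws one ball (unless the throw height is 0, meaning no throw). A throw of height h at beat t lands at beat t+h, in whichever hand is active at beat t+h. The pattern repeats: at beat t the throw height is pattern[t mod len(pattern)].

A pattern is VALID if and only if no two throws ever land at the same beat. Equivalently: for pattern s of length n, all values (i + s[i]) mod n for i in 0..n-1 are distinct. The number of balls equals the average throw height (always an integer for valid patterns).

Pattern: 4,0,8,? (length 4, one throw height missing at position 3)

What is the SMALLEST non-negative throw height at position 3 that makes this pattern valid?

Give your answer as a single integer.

Answer: 0

Derivation:
i=0: (0 + 4) mod 4 = 0
i=1: (1 + 0) mod 4 = 1
i=2: (2 + 8) mod 4 = 2
i=3: s[i]=? (unknown)
Known residues: [0, 1, 2]; need a permutation of 0..3, so missing residue r = 3
Need (3 + s) mod 4 = 3; smallest s = (3 - 3) mod 4 = 0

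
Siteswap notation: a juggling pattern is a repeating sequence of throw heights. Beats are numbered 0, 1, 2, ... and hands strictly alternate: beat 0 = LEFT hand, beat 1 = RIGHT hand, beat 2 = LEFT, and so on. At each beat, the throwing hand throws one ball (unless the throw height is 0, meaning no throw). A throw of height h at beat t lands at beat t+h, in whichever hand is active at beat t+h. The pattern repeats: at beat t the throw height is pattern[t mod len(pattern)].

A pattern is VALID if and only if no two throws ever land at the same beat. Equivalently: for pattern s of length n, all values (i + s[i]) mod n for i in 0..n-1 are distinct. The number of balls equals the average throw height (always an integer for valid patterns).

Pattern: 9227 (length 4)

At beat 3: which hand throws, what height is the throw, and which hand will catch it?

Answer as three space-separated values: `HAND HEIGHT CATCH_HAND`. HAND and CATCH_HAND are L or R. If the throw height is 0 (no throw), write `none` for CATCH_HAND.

Beat 3: 3 mod 2 = 1, so hand = R
Throw height = pattern[3 mod 4] = pattern[3] = 7
Lands at beat 3+7=10, 10 mod 2 = 0, so catch hand = L

Answer: R 7 L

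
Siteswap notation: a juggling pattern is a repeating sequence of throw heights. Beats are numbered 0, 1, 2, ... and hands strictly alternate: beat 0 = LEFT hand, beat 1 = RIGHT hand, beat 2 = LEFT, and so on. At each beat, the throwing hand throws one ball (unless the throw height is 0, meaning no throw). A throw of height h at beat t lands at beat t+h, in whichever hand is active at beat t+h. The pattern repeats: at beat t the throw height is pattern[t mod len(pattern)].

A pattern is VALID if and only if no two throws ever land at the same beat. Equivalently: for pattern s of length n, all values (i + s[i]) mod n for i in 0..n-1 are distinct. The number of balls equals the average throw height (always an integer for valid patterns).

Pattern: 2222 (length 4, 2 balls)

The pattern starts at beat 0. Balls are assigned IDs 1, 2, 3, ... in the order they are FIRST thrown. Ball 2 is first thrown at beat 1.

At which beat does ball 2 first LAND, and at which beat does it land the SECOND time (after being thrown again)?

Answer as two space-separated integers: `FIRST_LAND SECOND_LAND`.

Answer: 3 5

Derivation:
Beat 0 (L): throw ball1 h=2 -> lands@2:L; in-air after throw: [b1@2:L]
Beat 1 (R): throw ball2 h=2 -> lands@3:R; in-air after throw: [b1@2:L b2@3:R]
Beat 2 (L): throw ball1 h=2 -> lands@4:L; in-air after throw: [b2@3:R b1@4:L]
Beat 3 (R): throw ball2 h=2 -> lands@5:R; in-air after throw: [b1@4:L b2@5:R]
Beat 4 (L): throw ball1 h=2 -> lands@6:L; in-air after throw: [b2@5:R b1@6:L]
Beat 5 (R): throw ball2 h=2 -> lands@7:R; in-air after throw: [b1@6:L b2@7:R]
Ball 2: thrown@1 h=2 -> first land @3; rethrown@3 h=2 -> second land @5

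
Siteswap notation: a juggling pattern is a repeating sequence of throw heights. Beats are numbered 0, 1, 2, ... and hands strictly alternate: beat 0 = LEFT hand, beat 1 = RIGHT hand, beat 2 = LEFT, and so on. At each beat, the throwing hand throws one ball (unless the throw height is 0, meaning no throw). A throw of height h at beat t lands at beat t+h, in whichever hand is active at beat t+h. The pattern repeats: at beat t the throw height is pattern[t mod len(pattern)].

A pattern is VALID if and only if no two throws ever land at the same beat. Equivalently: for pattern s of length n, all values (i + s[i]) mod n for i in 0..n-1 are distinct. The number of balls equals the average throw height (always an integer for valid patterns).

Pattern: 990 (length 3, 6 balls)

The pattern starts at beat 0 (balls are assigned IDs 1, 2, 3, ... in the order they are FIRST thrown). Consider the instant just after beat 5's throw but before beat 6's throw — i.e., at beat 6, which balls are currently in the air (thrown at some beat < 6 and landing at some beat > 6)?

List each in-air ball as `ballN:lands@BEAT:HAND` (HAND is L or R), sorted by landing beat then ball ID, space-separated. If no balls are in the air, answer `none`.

Beat 0 (L): throw ball1 h=9 -> lands@9:R; in-air after throw: [b1@9:R]
Beat 1 (R): throw ball2 h=9 -> lands@10:L; in-air after throw: [b1@9:R b2@10:L]
Beat 3 (R): throw ball3 h=9 -> lands@12:L; in-air after throw: [b1@9:R b2@10:L b3@12:L]
Beat 4 (L): throw ball4 h=9 -> lands@13:R; in-air after throw: [b1@9:R b2@10:L b3@12:L b4@13:R]
Beat 6 (L): throw ball5 h=9 -> lands@15:R; in-air after throw: [b1@9:R b2@10:L b3@12:L b4@13:R b5@15:R]

Answer: ball1:lands@9:R ball2:lands@10:L ball3:lands@12:L ball4:lands@13:R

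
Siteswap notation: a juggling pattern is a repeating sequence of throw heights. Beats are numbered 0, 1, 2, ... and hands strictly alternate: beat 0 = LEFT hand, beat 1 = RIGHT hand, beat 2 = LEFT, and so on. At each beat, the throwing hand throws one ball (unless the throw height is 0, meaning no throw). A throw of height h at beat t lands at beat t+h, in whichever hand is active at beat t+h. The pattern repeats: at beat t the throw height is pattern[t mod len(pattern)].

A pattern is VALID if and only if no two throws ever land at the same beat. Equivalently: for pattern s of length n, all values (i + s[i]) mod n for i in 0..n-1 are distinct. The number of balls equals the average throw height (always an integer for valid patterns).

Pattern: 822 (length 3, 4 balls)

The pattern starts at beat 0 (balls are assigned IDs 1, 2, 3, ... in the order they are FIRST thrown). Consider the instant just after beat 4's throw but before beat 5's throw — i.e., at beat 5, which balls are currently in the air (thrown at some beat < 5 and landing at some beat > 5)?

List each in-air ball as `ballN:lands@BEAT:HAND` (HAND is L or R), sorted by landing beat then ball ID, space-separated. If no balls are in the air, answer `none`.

Beat 0 (L): throw ball1 h=8 -> lands@8:L; in-air after throw: [b1@8:L]
Beat 1 (R): throw ball2 h=2 -> lands@3:R; in-air after throw: [b2@3:R b1@8:L]
Beat 2 (L): throw ball3 h=2 -> lands@4:L; in-air after throw: [b2@3:R b3@4:L b1@8:L]
Beat 3 (R): throw ball2 h=8 -> lands@11:R; in-air after throw: [b3@4:L b1@8:L b2@11:R]
Beat 4 (L): throw ball3 h=2 -> lands@6:L; in-air after throw: [b3@6:L b1@8:L b2@11:R]
Beat 5 (R): throw ball4 h=2 -> lands@7:R; in-air after throw: [b3@6:L b4@7:R b1@8:L b2@11:R]

Answer: ball3:lands@6:L ball1:lands@8:L ball2:lands@11:R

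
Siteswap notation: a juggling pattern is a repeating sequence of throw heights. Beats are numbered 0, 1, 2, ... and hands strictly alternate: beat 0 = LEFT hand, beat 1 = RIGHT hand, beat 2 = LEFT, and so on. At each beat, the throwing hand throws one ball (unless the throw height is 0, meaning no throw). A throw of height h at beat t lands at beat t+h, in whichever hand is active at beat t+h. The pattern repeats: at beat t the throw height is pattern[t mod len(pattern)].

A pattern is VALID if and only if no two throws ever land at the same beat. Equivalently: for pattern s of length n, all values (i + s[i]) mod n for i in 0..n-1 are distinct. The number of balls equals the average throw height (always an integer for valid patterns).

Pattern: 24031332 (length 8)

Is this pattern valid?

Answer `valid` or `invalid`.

i=0: (i + s[i]) mod n = (0 + 2) mod 8 = 2
i=1: (i + s[i]) mod n = (1 + 4) mod 8 = 5
i=2: (i + s[i]) mod n = (2 + 0) mod 8 = 2
i=3: (i + s[i]) mod n = (3 + 3) mod 8 = 6
i=4: (i + s[i]) mod n = (4 + 1) mod 8 = 5
i=5: (i + s[i]) mod n = (5 + 3) mod 8 = 0
i=6: (i + s[i]) mod n = (6 + 3) mod 8 = 1
i=7: (i + s[i]) mod n = (7 + 2) mod 8 = 1
Residues: [2, 5, 2, 6, 5, 0, 1, 1], distinct: False

Answer: invalid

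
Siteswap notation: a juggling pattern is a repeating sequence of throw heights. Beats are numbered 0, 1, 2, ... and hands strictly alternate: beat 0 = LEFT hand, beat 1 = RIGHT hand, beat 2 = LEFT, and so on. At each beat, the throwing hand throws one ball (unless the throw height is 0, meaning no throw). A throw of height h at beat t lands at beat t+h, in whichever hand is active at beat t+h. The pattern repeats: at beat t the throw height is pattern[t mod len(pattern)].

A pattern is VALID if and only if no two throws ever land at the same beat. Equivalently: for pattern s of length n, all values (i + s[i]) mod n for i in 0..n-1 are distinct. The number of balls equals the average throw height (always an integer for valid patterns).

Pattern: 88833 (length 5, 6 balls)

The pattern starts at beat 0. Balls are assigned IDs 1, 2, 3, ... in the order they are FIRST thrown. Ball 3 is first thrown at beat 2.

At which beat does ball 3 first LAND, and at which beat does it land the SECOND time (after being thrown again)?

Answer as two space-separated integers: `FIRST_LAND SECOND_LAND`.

Beat 0 (L): throw ball1 h=8 -> lands@8:L; in-air after throw: [b1@8:L]
Beat 1 (R): throw ball2 h=8 -> lands@9:R; in-air after throw: [b1@8:L b2@9:R]
Beat 2 (L): throw ball3 h=8 -> lands@10:L; in-air after throw: [b1@8:L b2@9:R b3@10:L]
Beat 3 (R): throw ball4 h=3 -> lands@6:L; in-air after throw: [b4@6:L b1@8:L b2@9:R b3@10:L]
Beat 4 (L): throw ball5 h=3 -> lands@7:R; in-air after throw: [b4@6:L b5@7:R b1@8:L b2@9:R b3@10:L]
Beat 5 (R): throw ball6 h=8 -> lands@13:R; in-air after throw: [b4@6:L b5@7:R b1@8:L b2@9:R b3@10:L b6@13:R]
Beat 6 (L): throw ball4 h=8 -> lands@14:L; in-air after throw: [b5@7:R b1@8:L b2@9:R b3@10:L b6@13:R b4@14:L]
Beat 7 (R): throw ball5 h=8 -> lands@15:R; in-air after throw: [b1@8:L b2@9:R b3@10:L b6@13:R b4@14:L b5@15:R]
Beat 8 (L): throw ball1 h=3 -> lands@11:R; in-air after throw: [b2@9:R b3@10:L b1@11:R b6@13:R b4@14:L b5@15:R]
Beat 9 (R): throw ball2 h=3 -> lands@12:L; in-air after throw: [b3@10:L b1@11:R b2@12:L b6@13:R b4@14:L b5@15:R]
Beat 10 (L): throw ball3 h=8 -> lands@18:L; in-air after throw: [b1@11:R b2@12:L b6@13:R b4@14:L b5@15:R b3@18:L]
Beat 11 (R): throw ball1 h=8 -> lands@19:R; in-air after throw: [b2@12:L b6@13:R b4@14:L b5@15:R b3@18:L b1@19:R]
Beat 12 (L): throw ball2 h=8 -> lands@20:L; in-air after throw: [b6@13:R b4@14:L b5@15:R b3@18:L b1@19:R b2@20:L]
Ball 3: thrown@2 h=8 -> first land @10; rethrown@10 h=8 -> second land @18

Answer: 10 18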